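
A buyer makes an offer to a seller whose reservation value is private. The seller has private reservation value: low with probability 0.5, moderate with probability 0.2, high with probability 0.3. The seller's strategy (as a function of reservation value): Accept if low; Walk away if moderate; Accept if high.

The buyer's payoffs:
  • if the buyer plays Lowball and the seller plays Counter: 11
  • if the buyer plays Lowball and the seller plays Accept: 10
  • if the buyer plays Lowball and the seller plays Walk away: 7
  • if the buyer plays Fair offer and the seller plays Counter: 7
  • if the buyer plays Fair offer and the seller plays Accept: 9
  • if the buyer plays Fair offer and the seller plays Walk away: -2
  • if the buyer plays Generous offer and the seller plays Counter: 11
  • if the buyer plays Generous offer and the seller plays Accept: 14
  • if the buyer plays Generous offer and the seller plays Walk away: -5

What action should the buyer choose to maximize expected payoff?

E[Lowball] = 0.5·(10) + 0.2·(7) + 0.3·(10) = 9.4
E[Fair offer] = 0.5·(9) + 0.2·(-2) + 0.3·(9) = 6.8
E[Generous offer] = 0.5·(14) + 0.2·(-5) + 0.3·(14) = 10.2
Best response: Generous offer (10.2 is the largest).

Generous offer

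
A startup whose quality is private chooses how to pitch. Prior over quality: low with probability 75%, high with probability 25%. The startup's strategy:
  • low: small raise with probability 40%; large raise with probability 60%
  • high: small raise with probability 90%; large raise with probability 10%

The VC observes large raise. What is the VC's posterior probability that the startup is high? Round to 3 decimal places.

0.053

Apply Bayes' rule using the sender's strategy as the likelihood.
P(large raise) = 0.75·0.6 + 0.25·0.1 = 0.475
P(high | large raise) = (0.25·0.1) / 0.475 = 0.025 / 0.475 = 0.0526316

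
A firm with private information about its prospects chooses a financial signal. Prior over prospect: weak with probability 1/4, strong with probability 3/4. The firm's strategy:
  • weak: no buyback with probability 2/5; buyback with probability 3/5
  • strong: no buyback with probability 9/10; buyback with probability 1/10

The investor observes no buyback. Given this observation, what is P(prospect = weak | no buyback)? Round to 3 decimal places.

0.129

P(no buyback) = (1/4)·(2/5) + (3/4)·(9/10) = 31/40
P(weak | no buyback) = ((1/4)·(2/5)) / (31/40) = (1/10) / (31/40) = 4/31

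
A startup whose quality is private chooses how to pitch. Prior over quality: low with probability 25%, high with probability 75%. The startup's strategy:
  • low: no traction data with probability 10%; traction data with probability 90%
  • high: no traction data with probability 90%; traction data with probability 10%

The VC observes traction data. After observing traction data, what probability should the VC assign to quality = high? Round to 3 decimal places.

0.250

P(traction data) = 0.25·0.9 + 0.75·0.1 = 0.3
P(high | traction data) = (0.75·0.1) / 0.3 = 0.075 / 0.3 = 0.25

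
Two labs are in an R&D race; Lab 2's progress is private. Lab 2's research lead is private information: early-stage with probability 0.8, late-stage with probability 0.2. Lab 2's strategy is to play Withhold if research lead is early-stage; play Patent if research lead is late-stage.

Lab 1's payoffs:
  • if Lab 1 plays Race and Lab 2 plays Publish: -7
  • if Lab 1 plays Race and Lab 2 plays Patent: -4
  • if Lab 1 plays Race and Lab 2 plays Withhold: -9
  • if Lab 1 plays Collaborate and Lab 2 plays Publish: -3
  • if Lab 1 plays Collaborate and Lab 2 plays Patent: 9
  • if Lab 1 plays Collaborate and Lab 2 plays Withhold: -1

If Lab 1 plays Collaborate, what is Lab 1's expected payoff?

E[Collaborate] = 0.8·(-1) + 0.2·9 = (-0.8) + 1.8 = 1

1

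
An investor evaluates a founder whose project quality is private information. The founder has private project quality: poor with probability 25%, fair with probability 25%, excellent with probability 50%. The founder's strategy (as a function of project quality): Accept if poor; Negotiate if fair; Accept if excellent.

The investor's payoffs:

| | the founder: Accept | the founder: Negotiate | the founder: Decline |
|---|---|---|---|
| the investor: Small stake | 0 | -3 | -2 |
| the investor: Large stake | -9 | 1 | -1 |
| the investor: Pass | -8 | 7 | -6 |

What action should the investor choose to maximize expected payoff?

E[Small stake] = 0.25·(0) + 0.25·(-3) + 0.5·(0) = -0.75
E[Large stake] = 0.25·(-9) + 0.25·(1) + 0.5·(-9) = -6.5
E[Pass] = 0.25·(-8) + 0.25·(7) + 0.5·(-8) = -4.25
Best response: Small stake (-0.75 is the largest).

Small stake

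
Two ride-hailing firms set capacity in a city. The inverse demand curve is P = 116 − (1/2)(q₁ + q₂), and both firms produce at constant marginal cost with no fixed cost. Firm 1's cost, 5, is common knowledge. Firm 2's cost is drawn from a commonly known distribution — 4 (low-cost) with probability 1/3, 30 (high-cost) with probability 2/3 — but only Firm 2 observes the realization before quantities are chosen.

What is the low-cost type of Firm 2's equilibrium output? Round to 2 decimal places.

69.56

Firm 2 with cost c maximizes (116 − (1/2)(q₁+q₂) − c)·q₂, giving q₂(c) = (116 − c − (1/2)q₁).
E[c₂] = 1/3·4 + 2/3·30 = 21.3333
Firm 1's FOC against E[q₂] yields q₁ = (116 − 2·5 + E[c₂])/(3/2) = (116 − 10 + 21.3333)/(3/2) = 84.8889.
q₂(low-cost) = (116 − 4 − (1/2)·84.8889) = 69.5556.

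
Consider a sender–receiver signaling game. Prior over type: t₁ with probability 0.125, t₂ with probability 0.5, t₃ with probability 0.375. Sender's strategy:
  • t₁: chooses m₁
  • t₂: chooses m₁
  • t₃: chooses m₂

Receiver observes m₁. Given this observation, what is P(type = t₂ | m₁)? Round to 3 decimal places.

0.800

P(m₁) = 0.125·1 + 0.5·1 + 0.375·0 = 0.625
P(t₂ | m₁) = (0.5·1) / 0.625 = 0.5 / 0.625 = 0.8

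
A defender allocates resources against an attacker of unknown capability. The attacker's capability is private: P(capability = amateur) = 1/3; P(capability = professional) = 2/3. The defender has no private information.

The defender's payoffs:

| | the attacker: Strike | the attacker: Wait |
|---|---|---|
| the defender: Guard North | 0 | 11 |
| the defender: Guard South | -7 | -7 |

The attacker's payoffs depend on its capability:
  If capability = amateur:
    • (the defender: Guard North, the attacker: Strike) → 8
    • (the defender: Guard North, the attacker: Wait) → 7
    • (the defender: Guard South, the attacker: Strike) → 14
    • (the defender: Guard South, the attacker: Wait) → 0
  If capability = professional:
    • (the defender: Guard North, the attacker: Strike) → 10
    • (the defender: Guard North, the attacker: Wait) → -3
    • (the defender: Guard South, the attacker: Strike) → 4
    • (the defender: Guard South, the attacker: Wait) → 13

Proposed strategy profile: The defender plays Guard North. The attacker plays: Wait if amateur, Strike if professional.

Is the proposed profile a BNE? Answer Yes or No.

The defender plays Guard North: E[Guard North] = 1/3·(11) + 2/3·(0) = 11/3; E[Guard South] = -7. Best-responding. ✓
The attacker (capability amateur), facing Guard North: Strike gives 8, Wait gives 7. Proposed Wait is not best — profitable deviation exists. ✗
The attacker (capability professional), facing Guard North: Strike gives 10, Wait gives -3. Proposed Strike is best. ✓

No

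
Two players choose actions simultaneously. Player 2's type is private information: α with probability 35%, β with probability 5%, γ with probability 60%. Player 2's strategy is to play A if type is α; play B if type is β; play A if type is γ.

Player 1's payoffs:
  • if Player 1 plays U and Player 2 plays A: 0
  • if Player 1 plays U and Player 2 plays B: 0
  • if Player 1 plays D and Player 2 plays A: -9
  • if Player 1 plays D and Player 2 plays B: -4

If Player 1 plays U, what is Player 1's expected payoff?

0

E[U] = 0.35·0 + 0.05·0 + 0.6·0 = 0 + 0 + 0 = 0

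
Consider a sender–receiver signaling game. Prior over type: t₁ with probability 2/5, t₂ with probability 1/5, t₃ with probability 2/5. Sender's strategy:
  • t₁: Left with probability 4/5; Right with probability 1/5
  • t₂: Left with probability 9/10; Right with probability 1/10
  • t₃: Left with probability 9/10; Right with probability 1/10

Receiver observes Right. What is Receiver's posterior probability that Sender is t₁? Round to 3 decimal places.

Apply Bayes' rule using the sender's strategy as the likelihood.
P(Right) = (2/5)·(1/5) + (1/5)·(1/10) + (2/5)·(1/10) = 7/50
P(t₁ | Right) = ((2/5)·(1/5)) / (7/50) = (2/25) / (7/50) = 4/7

0.571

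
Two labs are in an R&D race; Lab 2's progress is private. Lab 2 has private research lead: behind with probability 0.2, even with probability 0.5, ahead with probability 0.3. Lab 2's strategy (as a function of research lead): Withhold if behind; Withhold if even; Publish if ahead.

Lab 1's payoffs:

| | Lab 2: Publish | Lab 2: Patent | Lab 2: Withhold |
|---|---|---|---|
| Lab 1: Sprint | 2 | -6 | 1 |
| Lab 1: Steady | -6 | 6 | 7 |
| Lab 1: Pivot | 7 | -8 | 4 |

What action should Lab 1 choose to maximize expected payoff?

Compute Lab 1's expected payoff for each action, taking the expectation over Lab 2's type.
E[Sprint] = 0.2·(1) + 0.5·(1) + 0.3·(2) = 1.3
E[Steady] = 0.2·(7) + 0.5·(7) + 0.3·(-6) = 3.1
E[Pivot] = 0.2·(4) + 0.5·(4) + 0.3·(7) = 4.9
Best response: Pivot (4.9 is the largest).

Pivot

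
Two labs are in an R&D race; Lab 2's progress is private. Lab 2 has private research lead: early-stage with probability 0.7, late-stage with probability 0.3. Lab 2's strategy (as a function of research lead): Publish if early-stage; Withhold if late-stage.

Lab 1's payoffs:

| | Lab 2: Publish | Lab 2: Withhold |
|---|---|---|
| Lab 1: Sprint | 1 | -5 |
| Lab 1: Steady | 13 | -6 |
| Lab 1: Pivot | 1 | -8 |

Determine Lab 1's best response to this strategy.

E[Sprint] = 0.7·(1) + 0.3·(-5) = -0.8
E[Steady] = 0.7·(13) + 0.3·(-6) = 7.3
E[Pivot] = 0.7·(1) + 0.3·(-8) = -1.7
Best response: Steady (7.3 is the largest).

Steady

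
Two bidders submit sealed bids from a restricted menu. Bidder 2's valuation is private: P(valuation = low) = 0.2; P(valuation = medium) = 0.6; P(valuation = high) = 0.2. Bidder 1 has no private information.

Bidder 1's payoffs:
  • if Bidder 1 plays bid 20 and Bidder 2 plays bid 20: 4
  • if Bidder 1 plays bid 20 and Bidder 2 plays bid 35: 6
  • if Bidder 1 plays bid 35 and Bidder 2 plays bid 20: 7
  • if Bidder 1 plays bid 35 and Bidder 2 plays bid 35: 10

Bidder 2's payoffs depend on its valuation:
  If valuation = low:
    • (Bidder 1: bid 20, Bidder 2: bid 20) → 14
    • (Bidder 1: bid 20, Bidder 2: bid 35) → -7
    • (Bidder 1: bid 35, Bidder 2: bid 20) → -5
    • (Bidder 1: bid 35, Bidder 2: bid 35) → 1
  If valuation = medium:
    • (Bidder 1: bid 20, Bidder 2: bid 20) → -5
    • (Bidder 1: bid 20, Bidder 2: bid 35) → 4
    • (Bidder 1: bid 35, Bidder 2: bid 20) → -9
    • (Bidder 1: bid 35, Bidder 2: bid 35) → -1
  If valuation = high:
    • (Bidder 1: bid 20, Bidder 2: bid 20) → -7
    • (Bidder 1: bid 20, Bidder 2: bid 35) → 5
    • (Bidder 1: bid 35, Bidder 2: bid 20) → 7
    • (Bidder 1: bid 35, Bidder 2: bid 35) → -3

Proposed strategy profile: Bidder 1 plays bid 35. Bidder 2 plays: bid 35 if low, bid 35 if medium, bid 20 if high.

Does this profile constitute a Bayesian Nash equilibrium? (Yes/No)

Bidder 1 plays bid 35: E[bid 35] = 0.2·(10) + 0.6·(10) + 0.2·(7) = 9.4; E[bid 20] = 5.6. Best-responding. ✓
Bidder 2 (valuation low), facing bid 35: bid 20 gives -5, bid 35 gives 1. Proposed bid 35 is best. ✓
Bidder 2 (valuation medium), facing bid 35: bid 20 gives -9, bid 35 gives -1. Proposed bid 35 is best. ✓
Bidder 2 (valuation high), facing bid 35: bid 20 gives 7, bid 35 gives -3. Proposed bid 20 is best. ✓

Yes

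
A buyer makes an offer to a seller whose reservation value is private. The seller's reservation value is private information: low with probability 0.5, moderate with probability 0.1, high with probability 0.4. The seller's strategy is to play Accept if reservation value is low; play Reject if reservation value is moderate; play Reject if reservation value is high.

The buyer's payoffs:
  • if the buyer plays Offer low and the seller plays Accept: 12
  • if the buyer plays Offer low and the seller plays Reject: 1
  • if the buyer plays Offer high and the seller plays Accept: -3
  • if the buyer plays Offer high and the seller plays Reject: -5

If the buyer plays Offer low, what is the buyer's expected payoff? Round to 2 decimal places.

6.50

Take the expectation over the seller's reservation value, weighting each type's action by its prior probability.
E[Offer low] = 0.5·12 + 0.1·1 + 0.4·1 = 6 + 0.1 + 0.4 = 6.5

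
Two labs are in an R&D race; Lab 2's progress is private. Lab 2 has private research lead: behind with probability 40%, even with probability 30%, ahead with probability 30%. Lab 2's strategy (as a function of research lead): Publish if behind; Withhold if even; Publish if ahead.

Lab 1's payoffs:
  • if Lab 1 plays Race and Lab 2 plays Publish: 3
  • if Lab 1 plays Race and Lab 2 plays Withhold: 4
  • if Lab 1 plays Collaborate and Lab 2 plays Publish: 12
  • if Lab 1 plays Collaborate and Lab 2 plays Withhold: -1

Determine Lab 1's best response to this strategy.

E[Race] = 0.4·(3) + 0.3·(4) + 0.3·(3) = 3.3
E[Collaborate] = 0.4·(12) + 0.3·(-1) + 0.3·(12) = 8.1
Best response: Collaborate (8.1 is the largest).

Collaborate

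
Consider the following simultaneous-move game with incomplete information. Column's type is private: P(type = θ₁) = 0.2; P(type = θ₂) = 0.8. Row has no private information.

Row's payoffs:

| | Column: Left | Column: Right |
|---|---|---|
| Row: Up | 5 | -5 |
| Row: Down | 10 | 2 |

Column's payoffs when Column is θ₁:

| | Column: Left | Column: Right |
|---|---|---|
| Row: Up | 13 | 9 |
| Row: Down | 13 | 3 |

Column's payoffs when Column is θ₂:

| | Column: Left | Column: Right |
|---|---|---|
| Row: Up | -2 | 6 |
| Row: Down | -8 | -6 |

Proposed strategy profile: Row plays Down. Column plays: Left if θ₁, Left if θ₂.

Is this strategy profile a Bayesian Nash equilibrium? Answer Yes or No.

A profile is a BNE iff every type of every player is best-responding given beliefs about the other side.
Row plays Down: E[Down] = 0.2·(10) + 0.8·(10) = 10; E[Up] = 5. Best-responding. ✓
Column (type θ₁), facing Down: Left gives 13, Right gives 3. Proposed Left is best. ✓
Column (type θ₂), facing Down: Left gives -8, Right gives -6. Proposed Left is not best — profitable deviation exists. ✗

No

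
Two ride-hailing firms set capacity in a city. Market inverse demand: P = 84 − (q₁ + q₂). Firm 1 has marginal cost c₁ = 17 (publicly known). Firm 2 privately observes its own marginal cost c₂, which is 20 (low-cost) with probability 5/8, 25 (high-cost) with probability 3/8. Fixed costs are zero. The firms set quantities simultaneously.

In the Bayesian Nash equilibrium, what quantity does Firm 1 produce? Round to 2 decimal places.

Firm 2 with cost c maximizes (84 − (q₁+q₂) − c)·q₂, giving q₂(c) = (84 − c − q₁)/2.
E[c₂] = 5/8·20 + 3/8·25 = 21.875
Firm 1's FOC against E[q₂] yields q₁ = (84 − 2·17 + E[c₂])/3 = (84 − 34 + 21.875)/3 = 23.9583.

23.96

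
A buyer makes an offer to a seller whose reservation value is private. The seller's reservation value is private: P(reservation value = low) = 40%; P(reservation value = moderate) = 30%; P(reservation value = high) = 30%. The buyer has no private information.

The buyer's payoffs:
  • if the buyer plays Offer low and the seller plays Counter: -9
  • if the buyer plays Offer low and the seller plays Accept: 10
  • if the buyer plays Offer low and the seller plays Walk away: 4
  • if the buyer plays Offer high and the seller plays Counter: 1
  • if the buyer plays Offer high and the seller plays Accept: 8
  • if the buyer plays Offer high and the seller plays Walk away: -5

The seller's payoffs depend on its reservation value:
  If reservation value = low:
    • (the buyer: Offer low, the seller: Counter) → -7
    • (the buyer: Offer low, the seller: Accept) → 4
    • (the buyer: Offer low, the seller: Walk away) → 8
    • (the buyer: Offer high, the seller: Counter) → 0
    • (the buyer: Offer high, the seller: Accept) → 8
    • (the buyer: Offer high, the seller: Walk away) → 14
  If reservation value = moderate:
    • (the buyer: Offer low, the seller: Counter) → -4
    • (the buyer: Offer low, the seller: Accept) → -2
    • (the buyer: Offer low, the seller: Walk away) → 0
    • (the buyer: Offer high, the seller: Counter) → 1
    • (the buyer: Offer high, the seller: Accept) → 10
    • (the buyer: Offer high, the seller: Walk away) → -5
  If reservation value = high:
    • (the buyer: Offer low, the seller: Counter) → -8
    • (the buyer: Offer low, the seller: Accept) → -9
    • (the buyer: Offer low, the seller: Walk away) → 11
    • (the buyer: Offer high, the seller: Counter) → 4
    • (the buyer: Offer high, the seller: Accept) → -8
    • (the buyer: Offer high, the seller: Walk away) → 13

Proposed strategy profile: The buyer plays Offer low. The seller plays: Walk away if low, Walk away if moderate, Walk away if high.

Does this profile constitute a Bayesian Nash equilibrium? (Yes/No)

Yes

A profile is a BNE iff every type of every player is best-responding given beliefs about the other side.
The buyer plays Offer low: E[Offer low] = 0.4·(4) + 0.3·(4) + 0.3·(4) = 4; E[Offer high] = -5. Best-responding. ✓
The seller (reservation value low), facing Offer low: Counter gives -7, Accept gives 4, Walk away gives 8. Proposed Walk away is best. ✓
The seller (reservation value moderate), facing Offer low: Counter gives -4, Accept gives -2, Walk away gives 0. Proposed Walk away is best. ✓
The seller (reservation value high), facing Offer low: Counter gives -8, Accept gives -9, Walk away gives 11. Proposed Walk away is best. ✓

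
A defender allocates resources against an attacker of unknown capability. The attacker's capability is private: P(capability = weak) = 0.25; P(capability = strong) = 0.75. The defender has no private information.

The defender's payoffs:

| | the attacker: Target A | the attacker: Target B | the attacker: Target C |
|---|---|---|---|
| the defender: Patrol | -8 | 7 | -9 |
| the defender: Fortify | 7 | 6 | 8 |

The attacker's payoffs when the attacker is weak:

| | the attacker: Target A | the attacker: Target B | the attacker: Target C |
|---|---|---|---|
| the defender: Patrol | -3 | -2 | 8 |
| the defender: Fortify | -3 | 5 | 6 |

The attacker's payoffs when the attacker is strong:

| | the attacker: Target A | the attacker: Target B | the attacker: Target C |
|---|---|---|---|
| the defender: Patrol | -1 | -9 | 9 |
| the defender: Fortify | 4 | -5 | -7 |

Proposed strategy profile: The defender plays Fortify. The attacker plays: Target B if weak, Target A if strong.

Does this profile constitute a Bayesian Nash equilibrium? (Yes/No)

No

The defender plays Fortify: E[Fortify] = 0.25·(6) + 0.75·(7) = 6.75; E[Patrol] = -4.25. Best-responding. ✓
The attacker (capability weak), facing Fortify: Target A gives -3, Target B gives 5, Target C gives 6. Proposed Target B is not best — profitable deviation exists. ✗
The attacker (capability strong), facing Fortify: Target A gives 4, Target B gives -5, Target C gives -7. Proposed Target A is best. ✓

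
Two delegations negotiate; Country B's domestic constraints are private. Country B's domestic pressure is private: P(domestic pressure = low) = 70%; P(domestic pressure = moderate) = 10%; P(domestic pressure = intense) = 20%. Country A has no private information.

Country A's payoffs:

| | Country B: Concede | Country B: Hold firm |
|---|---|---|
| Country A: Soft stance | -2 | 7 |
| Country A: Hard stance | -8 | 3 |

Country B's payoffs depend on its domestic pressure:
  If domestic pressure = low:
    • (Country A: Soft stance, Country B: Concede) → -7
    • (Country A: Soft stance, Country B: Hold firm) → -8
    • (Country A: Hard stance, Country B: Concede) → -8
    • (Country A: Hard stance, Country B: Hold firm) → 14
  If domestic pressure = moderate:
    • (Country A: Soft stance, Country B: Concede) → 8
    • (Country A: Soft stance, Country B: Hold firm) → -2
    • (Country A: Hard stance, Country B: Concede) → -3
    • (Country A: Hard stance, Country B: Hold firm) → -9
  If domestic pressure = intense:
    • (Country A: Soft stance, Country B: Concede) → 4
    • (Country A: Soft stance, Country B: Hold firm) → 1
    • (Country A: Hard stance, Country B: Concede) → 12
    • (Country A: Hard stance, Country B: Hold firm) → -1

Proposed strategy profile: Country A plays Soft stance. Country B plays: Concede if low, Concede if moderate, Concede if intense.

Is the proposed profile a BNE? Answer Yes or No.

Yes

A profile is a BNE iff every type of every player is best-responding given beliefs about the other side.
Country A plays Soft stance: E[Soft stance] = 0.7·(-2) + 0.1·(-2) + 0.2·(-2) = -2; E[Hard stance] = -8. Best-responding. ✓
Country B (domestic pressure low), facing Soft stance: Concede gives -7, Hold firm gives -8. Proposed Concede is best. ✓
Country B (domestic pressure moderate), facing Soft stance: Concede gives 8, Hold firm gives -2. Proposed Concede is best. ✓
Country B (domestic pressure intense), facing Soft stance: Concede gives 4, Hold firm gives 1. Proposed Concede is best. ✓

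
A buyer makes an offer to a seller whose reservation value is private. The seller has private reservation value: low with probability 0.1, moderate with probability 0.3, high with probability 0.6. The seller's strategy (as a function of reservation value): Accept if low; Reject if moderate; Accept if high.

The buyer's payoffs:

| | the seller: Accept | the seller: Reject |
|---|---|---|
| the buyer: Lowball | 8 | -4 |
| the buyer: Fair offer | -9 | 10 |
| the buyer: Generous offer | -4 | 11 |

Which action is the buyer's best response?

Lowball

E[Lowball] = 0.1·(8) + 0.3·(-4) + 0.6·(8) = 4.4
E[Fair offer] = 0.1·(-9) + 0.3·(10) + 0.6·(-9) = -3.3
E[Generous offer] = 0.1·(-4) + 0.3·(11) + 0.6·(-4) = 0.5
Best response: Lowball (4.4 is the largest).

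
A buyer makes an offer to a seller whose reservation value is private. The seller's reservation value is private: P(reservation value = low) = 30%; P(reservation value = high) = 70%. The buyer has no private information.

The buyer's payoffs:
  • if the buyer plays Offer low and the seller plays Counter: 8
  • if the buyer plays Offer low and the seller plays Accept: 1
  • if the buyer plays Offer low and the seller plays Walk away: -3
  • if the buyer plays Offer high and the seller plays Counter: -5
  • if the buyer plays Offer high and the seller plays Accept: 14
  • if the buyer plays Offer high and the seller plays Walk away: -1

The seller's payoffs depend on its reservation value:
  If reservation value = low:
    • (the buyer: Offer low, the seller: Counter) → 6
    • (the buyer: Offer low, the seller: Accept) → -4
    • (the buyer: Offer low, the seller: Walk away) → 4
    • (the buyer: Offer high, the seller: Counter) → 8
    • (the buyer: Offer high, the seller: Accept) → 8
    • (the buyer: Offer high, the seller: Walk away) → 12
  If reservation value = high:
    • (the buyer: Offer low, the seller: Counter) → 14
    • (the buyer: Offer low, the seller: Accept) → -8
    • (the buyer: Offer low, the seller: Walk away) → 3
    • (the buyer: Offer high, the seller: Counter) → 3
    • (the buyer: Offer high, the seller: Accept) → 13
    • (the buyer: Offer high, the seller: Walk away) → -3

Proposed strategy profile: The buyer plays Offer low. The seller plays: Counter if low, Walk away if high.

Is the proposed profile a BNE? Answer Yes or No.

No

The buyer plays Offer low: E[Offer low] = 0.3·(8) + 0.7·(-3) = 0.3; E[Offer high] = -2.2. Best-responding. ✓
The seller (reservation value low), facing Offer low: Counter gives 6, Accept gives -4, Walk away gives 4. Proposed Counter is best. ✓
The seller (reservation value high), facing Offer low: Counter gives 14, Accept gives -8, Walk away gives 3. Proposed Walk away is not best — profitable deviation exists. ✗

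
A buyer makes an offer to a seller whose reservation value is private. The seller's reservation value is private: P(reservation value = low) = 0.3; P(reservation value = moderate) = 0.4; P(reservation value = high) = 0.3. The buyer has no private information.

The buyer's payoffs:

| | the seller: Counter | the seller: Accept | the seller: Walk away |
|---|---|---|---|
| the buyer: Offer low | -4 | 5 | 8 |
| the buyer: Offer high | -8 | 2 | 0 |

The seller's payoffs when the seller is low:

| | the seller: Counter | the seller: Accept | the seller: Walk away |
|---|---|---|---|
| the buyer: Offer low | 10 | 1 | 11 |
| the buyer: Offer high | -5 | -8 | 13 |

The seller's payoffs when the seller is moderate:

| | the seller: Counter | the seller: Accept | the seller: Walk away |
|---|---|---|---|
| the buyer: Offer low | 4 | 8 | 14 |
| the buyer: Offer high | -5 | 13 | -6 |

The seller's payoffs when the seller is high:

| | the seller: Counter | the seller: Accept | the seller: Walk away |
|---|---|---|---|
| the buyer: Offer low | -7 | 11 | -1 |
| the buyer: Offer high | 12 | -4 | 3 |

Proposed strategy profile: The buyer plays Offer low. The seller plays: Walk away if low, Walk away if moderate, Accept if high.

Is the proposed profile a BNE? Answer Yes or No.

Yes

The buyer plays Offer low: E[Offer low] = 0.3·(8) + 0.4·(8) + 0.3·(5) = 7.1; E[Offer high] = 0.6. Best-responding. ✓
The seller (reservation value low), facing Offer low: Counter gives 10, Accept gives 1, Walk away gives 11. Proposed Walk away is best. ✓
The seller (reservation value moderate), facing Offer low: Counter gives 4, Accept gives 8, Walk away gives 14. Proposed Walk away is best. ✓
The seller (reservation value high), facing Offer low: Counter gives -7, Accept gives 11, Walk away gives -1. Proposed Accept is best. ✓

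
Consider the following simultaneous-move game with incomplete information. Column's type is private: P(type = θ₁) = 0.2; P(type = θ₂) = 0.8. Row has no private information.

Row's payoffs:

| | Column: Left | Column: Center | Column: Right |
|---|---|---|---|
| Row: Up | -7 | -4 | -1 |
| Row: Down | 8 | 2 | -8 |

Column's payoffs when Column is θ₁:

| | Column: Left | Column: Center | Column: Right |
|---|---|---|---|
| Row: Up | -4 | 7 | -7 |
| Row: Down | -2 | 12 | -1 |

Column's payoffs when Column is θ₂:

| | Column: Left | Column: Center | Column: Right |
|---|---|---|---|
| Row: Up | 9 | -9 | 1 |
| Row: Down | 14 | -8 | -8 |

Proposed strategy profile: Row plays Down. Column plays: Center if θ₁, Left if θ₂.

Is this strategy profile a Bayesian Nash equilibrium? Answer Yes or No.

Yes

A profile is a BNE iff every type of every player is best-responding given beliefs about the other side.
Row plays Down: E[Down] = 0.2·(2) + 0.8·(8) = 6.8; E[Up] = -6.4. Best-responding. ✓
Column (type θ₁), facing Down: Left gives -2, Center gives 12, Right gives -1. Proposed Center is best. ✓
Column (type θ₂), facing Down: Left gives 14, Center gives -8, Right gives -8. Proposed Left is best. ✓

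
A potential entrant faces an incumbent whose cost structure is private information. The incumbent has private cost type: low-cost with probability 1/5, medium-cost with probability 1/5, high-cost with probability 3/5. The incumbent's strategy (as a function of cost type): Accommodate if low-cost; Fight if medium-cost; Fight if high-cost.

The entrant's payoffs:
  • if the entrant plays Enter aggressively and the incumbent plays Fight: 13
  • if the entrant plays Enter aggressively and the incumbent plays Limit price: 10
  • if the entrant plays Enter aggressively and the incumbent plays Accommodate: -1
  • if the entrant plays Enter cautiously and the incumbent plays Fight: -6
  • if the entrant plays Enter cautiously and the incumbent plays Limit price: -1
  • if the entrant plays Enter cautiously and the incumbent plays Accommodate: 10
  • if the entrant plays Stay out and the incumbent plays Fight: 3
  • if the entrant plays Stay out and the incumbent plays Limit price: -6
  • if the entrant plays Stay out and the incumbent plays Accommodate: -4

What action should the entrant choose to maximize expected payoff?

Compute the entrant's expected payoff for each action, taking the expectation over the incumbent's type.
E[Enter aggressively] = 1/5·(-1) + 1/5·(13) + 3/5·(13) = 51/5
E[Enter cautiously] = 1/5·(10) + 1/5·(-6) + 3/5·(-6) = -14/5
E[Stay out] = 1/5·(-4) + 1/5·(3) + 3/5·(3) = 8/5
Best response: Enter aggressively (51/5 is the largest).

Enter aggressively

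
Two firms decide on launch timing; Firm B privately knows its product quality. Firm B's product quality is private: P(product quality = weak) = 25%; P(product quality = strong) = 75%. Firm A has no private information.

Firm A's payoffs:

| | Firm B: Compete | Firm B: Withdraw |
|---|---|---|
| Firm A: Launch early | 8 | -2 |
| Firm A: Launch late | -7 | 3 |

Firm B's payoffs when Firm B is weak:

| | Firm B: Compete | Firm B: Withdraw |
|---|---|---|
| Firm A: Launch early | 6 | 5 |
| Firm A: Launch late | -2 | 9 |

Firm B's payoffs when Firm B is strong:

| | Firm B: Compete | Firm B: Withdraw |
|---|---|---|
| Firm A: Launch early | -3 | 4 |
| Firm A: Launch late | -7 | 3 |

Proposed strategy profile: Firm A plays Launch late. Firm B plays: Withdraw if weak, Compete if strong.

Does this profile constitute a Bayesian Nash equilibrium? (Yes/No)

No

Firm A plays Launch late: E[Launch late] = 0.25·(3) + 0.75·(-7) = -4.5; E[Launch early] = 5.5. Not best-responding. ✗
Firm B (product quality weak), facing Launch late: Compete gives -2, Withdraw gives 9. Proposed Withdraw is best. ✓
Firm B (product quality strong), facing Launch late: Compete gives -7, Withdraw gives 3. Proposed Compete is not best — profitable deviation exists. ✗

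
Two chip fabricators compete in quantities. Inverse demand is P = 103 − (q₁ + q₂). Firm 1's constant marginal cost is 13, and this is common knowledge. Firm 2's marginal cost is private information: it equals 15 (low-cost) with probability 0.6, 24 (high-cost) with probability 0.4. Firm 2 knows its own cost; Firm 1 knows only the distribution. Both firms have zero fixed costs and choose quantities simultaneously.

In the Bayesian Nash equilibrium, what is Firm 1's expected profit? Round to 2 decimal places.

1015.48

Type-c best response for Firm 2: q₂(c) = (103 − c)/2 − q₁/2.
Firm 1 maximizes expected profit; its first-order condition is 103 − 2q₁ − E[q₂] − 13 = 0.
Substituting E[q₂] and solving: E[c₂] = 18.6, so q₁ = (103 − 2·13 + 18.6)/3 = 31.8667.
E[P] = 103 − (q₁ + E[q₂]) = 44.8667; Firm 1's expected profit = (E[P] − 13)·q₁ = (44.8667 − 13)·31.8667 = 1015.48.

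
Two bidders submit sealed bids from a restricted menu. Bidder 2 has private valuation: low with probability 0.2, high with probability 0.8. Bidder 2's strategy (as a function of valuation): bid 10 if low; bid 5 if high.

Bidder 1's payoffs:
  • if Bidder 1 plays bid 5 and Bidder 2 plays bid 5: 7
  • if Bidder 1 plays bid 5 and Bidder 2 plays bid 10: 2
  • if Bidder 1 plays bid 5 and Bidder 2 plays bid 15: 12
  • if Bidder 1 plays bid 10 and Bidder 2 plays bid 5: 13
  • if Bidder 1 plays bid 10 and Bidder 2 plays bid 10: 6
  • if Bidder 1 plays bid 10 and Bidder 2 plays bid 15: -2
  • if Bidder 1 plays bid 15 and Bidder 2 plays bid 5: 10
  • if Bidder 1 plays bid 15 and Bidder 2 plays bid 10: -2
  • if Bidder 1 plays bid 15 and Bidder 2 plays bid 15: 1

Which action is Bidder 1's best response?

bid 10

Compute Bidder 1's expected payoff for each action, taking the expectation over Bidder 2's type.
E[bid 5] = 0.2·(2) + 0.8·(7) = 6
E[bid 10] = 0.2·(6) + 0.8·(13) = 11.6
E[bid 15] = 0.2·(-2) + 0.8·(10) = 7.6
Best response: bid 10 (11.6 is the largest).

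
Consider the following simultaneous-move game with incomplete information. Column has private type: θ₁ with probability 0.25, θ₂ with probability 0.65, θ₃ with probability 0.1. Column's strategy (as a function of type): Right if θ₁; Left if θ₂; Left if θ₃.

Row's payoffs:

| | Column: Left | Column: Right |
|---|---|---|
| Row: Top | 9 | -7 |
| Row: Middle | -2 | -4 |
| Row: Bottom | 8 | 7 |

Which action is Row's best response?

Bottom

E[Top] = 0.25·(-7) + 0.65·(9) + 0.1·(9) = 5
E[Middle] = 0.25·(-4) + 0.65·(-2) + 0.1·(-2) = -2.5
E[Bottom] = 0.25·(7) + 0.65·(8) + 0.1·(8) = 7.75
Best response: Bottom (7.75 is the largest).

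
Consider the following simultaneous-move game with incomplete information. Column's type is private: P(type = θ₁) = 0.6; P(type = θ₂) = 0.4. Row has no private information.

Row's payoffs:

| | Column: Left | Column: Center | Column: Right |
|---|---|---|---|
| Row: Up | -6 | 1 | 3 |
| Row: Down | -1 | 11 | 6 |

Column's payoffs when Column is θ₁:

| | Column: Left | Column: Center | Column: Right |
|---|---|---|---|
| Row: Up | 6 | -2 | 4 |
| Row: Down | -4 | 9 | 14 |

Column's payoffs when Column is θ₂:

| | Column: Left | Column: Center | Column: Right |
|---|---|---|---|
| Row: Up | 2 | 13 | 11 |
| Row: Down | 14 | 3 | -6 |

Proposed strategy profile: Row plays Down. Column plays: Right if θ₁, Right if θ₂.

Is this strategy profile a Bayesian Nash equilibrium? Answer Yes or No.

No

Row plays Down: E[Down] = 0.6·(6) + 0.4·(6) = 6; E[Up] = 3. Best-responding. ✓
Column (type θ₁), facing Down: Left gives -4, Center gives 9, Right gives 14. Proposed Right is best. ✓
Column (type θ₂), facing Down: Left gives 14, Center gives 3, Right gives -6. Proposed Right is not best — profitable deviation exists. ✗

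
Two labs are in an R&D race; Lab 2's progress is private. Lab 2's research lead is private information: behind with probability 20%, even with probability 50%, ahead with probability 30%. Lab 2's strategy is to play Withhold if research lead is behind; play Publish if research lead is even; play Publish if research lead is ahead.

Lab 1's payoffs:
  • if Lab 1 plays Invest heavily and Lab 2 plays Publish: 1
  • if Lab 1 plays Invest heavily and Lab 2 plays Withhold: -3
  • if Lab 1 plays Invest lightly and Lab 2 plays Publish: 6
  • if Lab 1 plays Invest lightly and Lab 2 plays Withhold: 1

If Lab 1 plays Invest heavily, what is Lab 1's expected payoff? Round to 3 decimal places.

0.200

Take the expectation over Lab 2's research lead, weighting each type's action by its prior probability.
E[Invest heavily] = 0.2·(-3) + 0.5·1 + 0.3·1 = (-0.6) + 0.5 + 0.3 = 0.2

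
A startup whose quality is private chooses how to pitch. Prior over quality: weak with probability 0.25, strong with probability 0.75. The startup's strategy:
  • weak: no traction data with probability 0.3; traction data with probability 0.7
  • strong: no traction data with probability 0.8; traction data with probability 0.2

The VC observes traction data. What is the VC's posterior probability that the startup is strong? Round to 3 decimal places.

P(traction data) = 0.25·0.7 + 0.75·0.2 = 0.325
P(strong | traction data) = (0.75·0.2) / 0.325 = 0.15 / 0.325 = 0.461538

0.462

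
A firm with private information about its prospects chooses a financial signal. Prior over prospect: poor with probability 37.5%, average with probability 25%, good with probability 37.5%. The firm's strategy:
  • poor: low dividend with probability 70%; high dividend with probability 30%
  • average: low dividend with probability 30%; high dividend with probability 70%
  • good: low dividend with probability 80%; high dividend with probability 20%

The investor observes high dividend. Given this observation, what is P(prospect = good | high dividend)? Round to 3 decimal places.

Apply Bayes' rule using the sender's strategy as the likelihood.
P(high dividend) = 0.375·0.3 + 0.25·0.7 + 0.375·0.2 = 0.3625
P(good | high dividend) = (0.375·0.2) / 0.3625 = 0.075 / 0.3625 = 0.206897

0.207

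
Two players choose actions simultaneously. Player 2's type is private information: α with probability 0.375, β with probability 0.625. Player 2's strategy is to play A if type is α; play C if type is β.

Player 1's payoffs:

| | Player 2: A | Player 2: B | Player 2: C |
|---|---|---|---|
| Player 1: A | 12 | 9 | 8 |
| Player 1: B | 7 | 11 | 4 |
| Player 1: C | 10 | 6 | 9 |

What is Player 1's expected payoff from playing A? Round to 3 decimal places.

9.500

E[A] = 0.375·12 + 0.625·8 = 4.5 + 5 = 9.5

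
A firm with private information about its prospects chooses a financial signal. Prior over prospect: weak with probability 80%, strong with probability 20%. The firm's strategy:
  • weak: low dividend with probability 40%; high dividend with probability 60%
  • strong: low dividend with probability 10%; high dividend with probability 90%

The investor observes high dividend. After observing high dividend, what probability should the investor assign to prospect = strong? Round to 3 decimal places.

0.273

P(high dividend) = 0.8·0.6 + 0.2·0.9 = 0.66
P(strong | high dividend) = (0.2·0.9) / 0.66 = 0.18 / 0.66 = 0.272727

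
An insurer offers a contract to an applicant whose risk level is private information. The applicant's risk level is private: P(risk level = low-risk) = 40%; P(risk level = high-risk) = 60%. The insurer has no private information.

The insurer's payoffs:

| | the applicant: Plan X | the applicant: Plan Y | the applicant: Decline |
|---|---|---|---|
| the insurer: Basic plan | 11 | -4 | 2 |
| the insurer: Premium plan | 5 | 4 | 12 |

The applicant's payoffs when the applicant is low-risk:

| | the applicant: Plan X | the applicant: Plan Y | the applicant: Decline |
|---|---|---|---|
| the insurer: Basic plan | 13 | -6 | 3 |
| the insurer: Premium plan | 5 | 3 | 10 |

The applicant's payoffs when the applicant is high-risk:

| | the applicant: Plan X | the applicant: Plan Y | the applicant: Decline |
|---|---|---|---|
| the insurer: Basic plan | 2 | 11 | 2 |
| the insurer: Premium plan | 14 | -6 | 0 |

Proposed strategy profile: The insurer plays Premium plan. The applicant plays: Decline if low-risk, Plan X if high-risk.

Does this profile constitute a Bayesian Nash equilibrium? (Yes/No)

Yes

A profile is a BNE iff every type of every player is best-responding given beliefs about the other side.
The insurer plays Premium plan: E[Premium plan] = 0.4·(12) + 0.6·(5) = 7.8; E[Basic plan] = 7.4. Best-responding. ✓
The applicant (risk level low-risk), facing Premium plan: Plan X gives 5, Plan Y gives 3, Decline gives 10. Proposed Decline is best. ✓
The applicant (risk level high-risk), facing Premium plan: Plan X gives 14, Plan Y gives -6, Decline gives 0. Proposed Plan X is best. ✓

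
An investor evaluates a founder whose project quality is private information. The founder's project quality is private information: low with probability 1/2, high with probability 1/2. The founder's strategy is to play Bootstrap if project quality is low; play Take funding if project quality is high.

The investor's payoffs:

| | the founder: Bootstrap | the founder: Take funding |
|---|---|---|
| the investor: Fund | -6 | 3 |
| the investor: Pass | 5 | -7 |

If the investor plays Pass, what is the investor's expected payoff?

Take the expectation over the founder's project quality, weighting each type's action by its prior probability.
E[Pass] = 1/2·5 + 1/2·(-7) = 5/2 + (-7/2) = -1

-1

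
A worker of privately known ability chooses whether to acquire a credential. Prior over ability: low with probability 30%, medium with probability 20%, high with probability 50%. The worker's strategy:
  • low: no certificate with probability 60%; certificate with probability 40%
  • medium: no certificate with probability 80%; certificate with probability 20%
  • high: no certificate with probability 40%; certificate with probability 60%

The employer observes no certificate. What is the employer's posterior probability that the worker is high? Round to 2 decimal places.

0.37

P(no certificate) = 0.3·0.6 + 0.2·0.8 + 0.5·0.4 = 0.54
P(high | no certificate) = (0.5·0.4) / 0.54 = 0.2 / 0.54 = 0.37037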